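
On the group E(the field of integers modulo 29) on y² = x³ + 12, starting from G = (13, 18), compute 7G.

Double-and-add on 7 = (111)₂. Start with G = (13, 18) for the leading 1-bit.
double: tangent at (13, 18): λ = (3·13² + 0)/(2·18) ≡ 14/7. 7⁻¹ ≡ 25 (mod 29), so λ ≡ 14·25 ≡ 2.
  x = λ² - 13 - 13 = 4 - 26 ≡ 7; y = λ·(13 - 7) - 18 ≡ 23. → (7, 23)
add G: (7, 23) + (13, 18). λ = (18 - 23)/(13 - 7) ≡ 24/6 mod 29. 6⁻¹ ≡ 5 (mod 29) since 6·5 = 30 ≡ 1, so λ ≡ 4.
  x = λ² - 7 - 13 = 16 - 20 ≡ 25; y = λ·(7 - 25) - 23 ≡ 21. → (25, 21)
double: tangent at (25, 21): λ = (3·25² + 0)/(2·21) ≡ 19/13. 13⁻¹ ≡ 9 (mod 29) since 13·9 = 117 ≡ 1, so λ ≡ 19·9 ≡ 26.
  x = λ² - 25 - 25 = 676 - 50 ≡ 17; y = λ·(25 - 17) - 21 ≡ 13. → (17, 13)
add G: (17, 13) + (13, 18). λ = (18 - 13)/(13 - 17) ≡ 5/25 mod 29. 25⁻¹ ≡ 7 (mod 29) since 25·7 = 175 ≡ 1, so λ ≡ 6.
  x = λ² - 17 - 13 = 36 - 30 ≡ 6; y = λ·(17 - 6) - 13 ≡ 24. → (6, 24)

(6, 24)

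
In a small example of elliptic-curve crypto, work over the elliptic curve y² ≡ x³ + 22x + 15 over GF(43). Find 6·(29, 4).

O

Write Q = (29, 4).
Repeated addition: build up to 6Q.
2Q: tangent at (29, 4): λ = (3·29² + 22)/(2·4) ≡ 8/8. 8⁻¹ ≡ 27 (mod 43) since 8·27 = 216 ≡ 1, so λ ≡ 8·27 ≡ 1.
  x = λ² - 29 - 29 = 1 - 58 ≡ 29; y = λ·(29 - 29) - 4 ≡ 39. → (29, 39)
3Q: (29, 39) + (29, 4): same x and y₁ ≡ -y₂, so the sum is ∞.
4Q: ∞ + (29, 4) = (29, 4) (identity).
5Q: tangent at (29, 4): λ = (3·29² + 22)/(2·4) ≡ 8/8. 8⁻¹ ≡ 27 (mod 43), so λ ≡ 8·27 ≡ 1.
  x = λ² - 29 - 29 = 1 - 58 ≡ 29; y = λ·(29 - 29) - 4 ≡ 39. → (29, 39)
6Q: (29, 39) + (29, 4): same x and y₁ ≡ -y₂, so the sum is ∞.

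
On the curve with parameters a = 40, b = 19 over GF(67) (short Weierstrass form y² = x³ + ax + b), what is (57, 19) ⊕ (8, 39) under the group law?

(57, 19) + (8, 39). λ = (39 - 19)/(8 - 57) ≡ 20/18 mod 67. 18⁻¹ ≡ 41 (mod 67), so λ ≡ 16.
  x = λ² - 57 - 8 = 256 - 65 ≡ 57; y = λ·(57 - 57) - 19 ≡ 48. → (57, 48)

(57, 48)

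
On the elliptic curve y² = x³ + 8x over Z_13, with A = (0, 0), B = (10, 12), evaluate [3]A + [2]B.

First 3A:
Repeated addition: build up to 3A.
2A: (0, 0) + (0, 0): same x and y₁ ≡ -y₂, so the sum is O.
3A: O + (0, 0) = (0, 0) (identity).
3A = (0, 0).
Next 2B:
Repeated addition: build up to 2B.
2B: tangent at (10, 12): λ = (3·10² + 8)/(2·12) ≡ 9/11. 11⁻¹ ≡ 6 (mod 13), so λ ≡ 9·6 ≡ 2.
  x = λ² - 10 - 10 = 4 - 20 ≡ 10; y = λ·(10 - 10) - 12 ≡ 1. → (10, 1)
2B = (10, 1).
Finally 3A + 2B:
(0, 0) + (10, 1). λ = (1 - 0)/(10 - 0) ≡ 1/10 mod 13. 10⁻¹ ≡ 4 (mod 13), so λ ≡ 4.
  x = λ² - 0 - 10 = 16 - 10 ≡ 6; y = λ·(0 - 6) - 0 ≡ 2. → (6, 2)

(6, 2)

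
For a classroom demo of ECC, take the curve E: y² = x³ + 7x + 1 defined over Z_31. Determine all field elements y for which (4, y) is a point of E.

x³ + 7x + 1 = 93 ≡ 0 (mod 31).
Only y = 0 satisfies y² ≡ 0.

0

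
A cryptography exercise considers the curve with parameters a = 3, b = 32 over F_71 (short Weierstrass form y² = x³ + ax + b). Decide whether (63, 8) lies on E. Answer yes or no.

yes

y² = 8² ≡ 64; x³ + 3x + 32 = 250268 ≡ 64 (mod 71). 64 = 64.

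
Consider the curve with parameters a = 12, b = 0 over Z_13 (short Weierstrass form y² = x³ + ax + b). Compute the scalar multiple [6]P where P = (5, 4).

(0, 0)

Double-and-add on 6 = (110)₂. Start with P = (5, 4) for the leading 1-bit.
double: tangent at (5, 4): λ = (3·5² + 12)/(2·4) ≡ 9/8. 8⁻¹ ≡ 5 (mod 13), so λ ≡ 9·5 ≡ 6.
  x = λ² - 5 - 5 = 36 - 10 ≡ 0; y = λ·(5 - 0) - 4 ≡ 0. → (0, 0)
add P: (0, 0) + (5, 4). λ = (4 - 0)/(5 - 0) ≡ 4/5 mod 13. 5⁻¹ ≡ 8 (mod 13) since 5·8 = 40 ≡ 1, so λ ≡ 6.
  x = λ² - 0 - 5 = 36 - 5 ≡ 5; y = λ·(0 - 5) - 0 ≡ 9. → (5, 9)
double: tangent at (5, 9): λ = (3·5² + 12)/(2·9) ≡ 9/5. 5⁻¹ ≡ 8 (mod 13) since 5·8 = 40 ≡ 1, so λ ≡ 9·8 ≡ 7.
  x = λ² - 5 - 5 = 49 - 10 ≡ 0; y = λ·(5 - 0) - 9 ≡ 0. → (0, 0)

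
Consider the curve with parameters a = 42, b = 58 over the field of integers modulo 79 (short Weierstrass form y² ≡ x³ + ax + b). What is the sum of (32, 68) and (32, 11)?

The two points share x = 32 and their y-coordinates satisfy 68 + 11 ≡ 0 (mod 79), so they are inverses. Their sum is O.

O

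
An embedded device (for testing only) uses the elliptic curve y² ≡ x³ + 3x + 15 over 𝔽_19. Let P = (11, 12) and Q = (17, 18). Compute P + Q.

(11, 12) + (17, 18). λ = (18 - 12)/(17 - 11) ≡ 6/6 mod 19. 6⁻¹ ≡ 16 (mod 19), so λ ≡ 1.
  x = λ² - 11 - 17 = 1 - 28 ≡ 11; y = λ·(11 - 11) - 12 ≡ 7. → (11, 7)

(11, 7)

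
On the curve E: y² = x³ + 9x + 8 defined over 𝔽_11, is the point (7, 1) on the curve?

y² = 1² ≡ 1; x³ + 9x + 8 = 414 ≡ 7 (mod 11). 1 ≠ 7.

no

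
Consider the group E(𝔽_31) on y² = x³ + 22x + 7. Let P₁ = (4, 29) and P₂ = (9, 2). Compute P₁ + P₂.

(4, 29) + (9, 2). λ = (2 - 29)/(9 - 4) ≡ 4/5 mod 31. 5⁻¹ ≡ 25 (mod 31), so λ ≡ 7.
  x = λ² - 4 - 9 = 49 - 13 ≡ 5; y = λ·(4 - 5) - 29 ≡ 26. → (5, 26)

(5, 26)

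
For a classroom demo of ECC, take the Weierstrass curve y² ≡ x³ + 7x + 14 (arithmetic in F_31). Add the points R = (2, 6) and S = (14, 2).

(2, 6) + (14, 2). λ = (2 - 6)/(14 - 2) ≡ 27/12 mod 31. 12⁻¹ ≡ 13 (mod 31) since 12·13 = 156 ≡ 1, so λ ≡ 10.
  x = λ² - 2 - 14 = 100 - 16 ≡ 22; y = λ·(2 - 22) - 6 ≡ 11. → (22, 11)

(22, 11)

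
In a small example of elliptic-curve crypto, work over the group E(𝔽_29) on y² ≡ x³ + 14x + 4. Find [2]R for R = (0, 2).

tangent at (0, 2): λ = (3·0² + 14)/(2·2) ≡ 14/4. 4⁻¹ ≡ 22 (mod 29), so λ ≡ 14·22 ≡ 18.
  x = λ² - 0 - 0 = 324 - 0 ≡ 5; y = λ·(0 - 5) - 2 ≡ 24. → (5, 24)

(5, 24)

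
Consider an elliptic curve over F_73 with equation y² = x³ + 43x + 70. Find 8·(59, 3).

(58, 49)

Write P = (59, 3).
Repeated addition: build up to 8P.
2P: tangent at (59, 3): λ = (3·59² + 43)/(2·3) ≡ 47/6. 6⁻¹ ≡ 61 (mod 73), so λ ≡ 47·61 ≡ 20.
  x = λ² - 59 - 59 = 400 - 118 ≡ 63; y = λ·(59 - 63) - 3 ≡ 63. → (63, 63)
3P: (63, 63) + (59, 3). λ = (3 - 63)/(59 - 63) ≡ 13/69 mod 73. 69⁻¹ ≡ 18 (mod 73), so λ ≡ 15.
  x = λ² - 63 - 59 = 225 - 122 ≡ 30; y = λ·(63 - 30) - 63 ≡ 67. → (30, 67)
4P: (30, 67) + (59, 3). λ = (3 - 67)/(59 - 30) ≡ 9/29 mod 73. 29⁻¹ ≡ 68 (mod 73), so λ ≡ 28.
  x = λ² - 30 - 59 = 784 - 89 ≡ 38; y = λ·(30 - 38) - 67 ≡ 1. → (38, 1)
5P: (38, 1) + (59, 3). λ = (3 - 1)/(59 - 38) ≡ 2/21 mod 73. 21⁻¹ ≡ 7 (mod 73) since 21·7 = 147 ≡ 1, so λ ≡ 14.
  x = λ² - 38 - 59 = 196 - 97 ≡ 26; y = λ·(38 - 26) - 1 ≡ 21. → (26, 21)
6P: (26, 21) + (59, 3). λ = (3 - 21)/(59 - 26) ≡ 55/33 mod 73. 33⁻¹ ≡ 31 (mod 73) since 33·31 = 1023 ≡ 1, so λ ≡ 26.
  x = λ² - 26 - 59 = 676 - 85 ≡ 7; y = λ·(26 - 7) - 21 ≡ 35. → (7, 35)
7P: (7, 35) + (59, 3). λ = (3 - 35)/(59 - 7) ≡ 41/52 mod 73. 52⁻¹ ≡ 66 (mod 73), so λ ≡ 5.
  x = λ² - 7 - 59 = 25 - 66 ≡ 32; y = λ·(7 - 32) - 35 ≡ 59. → (32, 59)
8P: (32, 59) + (59, 3). λ = (3 - 59)/(59 - 32) ≡ 17/27 mod 73. 27⁻¹ ≡ 46 (mod 73) since 27·46 = 1242 ≡ 1, so λ ≡ 52.
  x = λ² - 32 - 59 = 2704 - 91 ≡ 58; y = λ·(32 - 58) - 59 ≡ 49. → (58, 49)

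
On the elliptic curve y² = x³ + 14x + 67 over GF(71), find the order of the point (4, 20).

12

2P: tangent at (4, 20): λ = (3·4² + 14)/(2·20) ≡ 62/40. 40⁻¹ ≡ 16 (mod 71), so λ ≡ 62·16 ≡ 69.
  x = λ² - 4 - 4 = 4761 - 8 ≡ 67; y = λ·(4 - 67) - 20 ≡ 35. → (67, 35)
3P: (67, 35) + (4, 20). λ = (20 - 35)/(4 - 67) ≡ 56/8 mod 71. 8⁻¹ ≡ 9 (mod 71), so λ ≡ 7.
  x = λ² - 67 - 4 = 49 - 71 ≡ 49; y = λ·(67 - 49) - 35 ≡ 20. → (49, 20)
4P: (49, 20) + (4, 20). λ = (20 - 20)/(4 - 49) ≡ 0/26 mod 71. 26⁻¹ ≡ 41 (mod 71), so λ ≡ 0.
  x = λ² - 49 - 4 = 0 - 53 ≡ 18; y = λ·(49 - 18) - 20 ≡ 51. → (18, 51)
5P: (18, 51) + (4, 20). λ = (20 - 51)/(4 - 18) ≡ 40/57 mod 71. 57⁻¹ ≡ 5 (mod 71), so λ ≡ 58.
  x = λ² - 18 - 4 = 3364 - 22 ≡ 5; y = λ·(18 - 5) - 51 ≡ 64. → (5, 64)
6P: (5, 64) + (4, 20). λ = (20 - 64)/(4 - 5) ≡ 27/70 mod 71. 70⁻¹ ≡ 70 (mod 71) since 70·70 = 4900 ≡ 1, so λ ≡ 44.
  x = λ² - 5 - 4 = 1936 - 9 ≡ 10; y = λ·(5 - 10) - 64 ≡ 0. → (10, 0)
7P: (10, 0) + (4, 20). λ = (20 - 0)/(4 - 10) ≡ 20/65 mod 71. 65⁻¹ ≡ 59 (mod 71), so λ ≡ 44.
  x = λ² - 10 - 4 = 1936 - 14 ≡ 5; y = λ·(10 - 5) - 0 ≡ 7. → (5, 7)
8P: (5, 7) + (4, 20). λ = (20 - 7)/(4 - 5) ≡ 13/70 mod 71. 70⁻¹ ≡ 70 (mod 71), so λ ≡ 58.
  x = λ² - 5 - 4 = 3364 - 9 ≡ 18; y = λ·(5 - 18) - 7 ≡ 20. → (18, 20)
9P: (18, 20) + (4, 20). λ = (20 - 20)/(4 - 18) ≡ 0/57 mod 71. 57⁻¹ ≡ 5 (mod 71), so λ ≡ 0.
  x = λ² - 18 - 4 = 0 - 22 ≡ 49; y = λ·(18 - 49) - 20 ≡ 51. → (49, 51)
10P: (49, 51) + (4, 20). λ = (20 - 51)/(4 - 49) ≡ 40/26 mod 71. 26⁻¹ ≡ 41 (mod 71), so λ ≡ 7.
  x = λ² - 49 - 4 = 49 - 53 ≡ 67; y = λ·(49 - 67) - 51 ≡ 36. → (67, 36)
11P: (67, 36) + (4, 20). λ = (20 - 36)/(4 - 67) ≡ 55/8 mod 71. 8⁻¹ ≡ 9 (mod 71), so λ ≡ 69.
  x = λ² - 67 - 4 = 4761 - 71 ≡ 4; y = λ·(67 - 4) - 36 ≡ 51. → (4, 51)
12P: (4, 51) + (4, 20): same x and y₁ ≡ -y₂, so the sum is O.
12P = O, so the order is 12.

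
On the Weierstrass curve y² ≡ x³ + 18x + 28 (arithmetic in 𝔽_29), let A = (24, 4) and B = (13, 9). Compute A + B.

(24, 4) + (13, 9). λ = (9 - 4)/(13 - 24) ≡ 5/18 mod 29. 18⁻¹ ≡ 21 (mod 29), so λ ≡ 18.
  x = λ² - 24 - 13 = 324 - 37 ≡ 26; y = λ·(24 - 26) - 4 ≡ 18. → (26, 18)

(26, 18)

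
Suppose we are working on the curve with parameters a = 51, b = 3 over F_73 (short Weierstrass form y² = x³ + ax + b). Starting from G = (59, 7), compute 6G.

(68, 34)

Double-and-add on 6 = (110)₂. Start with G = (59, 7) for the leading 1-bit.
double: tangent at (59, 7): λ = (3·59² + 51)/(2·7) ≡ 55/14. 14⁻¹ ≡ 47 (mod 73), so λ ≡ 55·47 ≡ 30.
  x = λ² - 59 - 59 = 900 - 118 ≡ 52; y = λ·(59 - 52) - 7 ≡ 57. → (52, 57)
add G: (52, 57) + (59, 7). λ = (7 - 57)/(59 - 52) ≡ 23/7 mod 73. 7⁻¹ ≡ 21 (mod 73), so λ ≡ 45.
  x = λ² - 52 - 59 = 2025 - 111 ≡ 16; y = λ·(52 - 16) - 57 ≡ 30. → (16, 30)
double: tangent at (16, 30): λ = (3·16² + 51)/(2·30) ≡ 16/60. 60⁻¹ ≡ 28 (mod 73) since 60·28 = 1680 ≡ 1, so λ ≡ 16·28 ≡ 10.
  x = λ² - 16 - 16 = 100 - 32 ≡ 68; y = λ·(16 - 68) - 30 ≡ 34. → (68, 34)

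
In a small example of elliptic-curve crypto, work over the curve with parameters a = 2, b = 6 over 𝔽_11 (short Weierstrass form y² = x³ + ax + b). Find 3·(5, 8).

(10, 5)

Write P = (5, 8).
Repeated addition: build up to 3P.
2P: tangent at (5, 8): λ = (3·5² + 2)/(2·8) ≡ 0/5. 5⁻¹ ≡ 9 (mod 11), so λ ≡ 0·9 ≡ 0.
  x = λ² - 5 - 5 = 0 - 10 ≡ 1; y = λ·(5 - 1) - 8 ≡ 3. → (1, 3)
3P: (1, 3) + (5, 8). λ = (8 - 3)/(5 - 1) ≡ 5/4 mod 11. 4⁻¹ ≡ 3 (mod 11), so λ ≡ 4.
  x = λ² - 1 - 5 = 16 - 6 ≡ 10; y = λ·(1 - 10) - 3 ≡ 5. → (10, 5)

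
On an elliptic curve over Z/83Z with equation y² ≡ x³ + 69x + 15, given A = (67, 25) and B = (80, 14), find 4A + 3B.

(51, 56)

First 4A:
Repeated addition: build up to 4A.
2A: tangent at (67, 25): λ = (3·67² + 69)/(2·25) ≡ 7/50. 50⁻¹ ≡ 5 (mod 83) since 50·5 = 250 ≡ 1, so λ ≡ 7·5 ≡ 35.
  x = λ² - 67 - 67 = 1225 - 134 ≡ 12; y = λ·(67 - 12) - 25 ≡ 74. → (12, 74)
3A: (12, 74) + (67, 25). λ = (25 - 74)/(67 - 12) ≡ 34/55 mod 83. 55⁻¹ ≡ 80 (mod 83), so λ ≡ 64.
  x = λ² - 12 - 67 = 4096 - 79 ≡ 33; y = λ·(12 - 33) - 74 ≡ 76. → (33, 76)
4A: (33, 76) + (67, 25). λ = (25 - 76)/(67 - 33) ≡ 32/34 mod 83. 34⁻¹ ≡ 22 (mod 83), so λ ≡ 40.
  x = λ² - 33 - 67 = 1600 - 100 ≡ 6; y = λ·(33 - 6) - 76 ≡ 8. → (6, 8)
4A = (6, 8).
Next 3B:
Repeated addition: build up to 3B.
2B: tangent at (80, 14): λ = (3·80² + 69)/(2·14) ≡ 13/28. 28⁻¹ ≡ 3 (mod 83) since 28·3 = 84 ≡ 1, so λ ≡ 13·3 ≡ 39.
  x = λ² - 80 - 80 = 1521 - 160 ≡ 33; y = λ·(80 - 33) - 14 ≡ 76. → (33, 76)
3B: (33, 76) + (80, 14). λ = (14 - 76)/(80 - 33) ≡ 21/47 mod 83. 47⁻¹ ≡ 53 (mod 83) since 47·53 = 2491 ≡ 1, so λ ≡ 34.
  x = λ² - 33 - 80 = 1156 - 113 ≡ 47; y = λ·(33 - 47) - 76 ≡ 29. → (47, 29)
3B = (47, 29).
Finally 4A + 3B:
(6, 8) + (47, 29). λ = (29 - 8)/(47 - 6) ≡ 21/41 mod 83. 41⁻¹ ≡ 81 (mod 83) since 41·81 = 3321 ≡ 1, so λ ≡ 41.
  x = λ² - 6 - 47 = 1681 - 53 ≡ 51; y = λ·(6 - 51) - 8 ≡ 56. → (51, 56)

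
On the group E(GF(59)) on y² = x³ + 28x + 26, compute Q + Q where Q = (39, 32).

(0, 12)

tangent at (39, 32): λ = (3·39² + 28)/(2·32) ≡ 48/5. 5⁻¹ ≡ 12 (mod 59), so λ ≡ 48·12 ≡ 45.
  x = λ² - 39 - 39 = 2025 - 78 ≡ 0; y = λ·(39 - 0) - 32 ≡ 12. → (0, 12)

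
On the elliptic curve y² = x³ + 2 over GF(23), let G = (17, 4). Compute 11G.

(1, 16)

Double-and-add on 11 = (1011)₂. Start with G = (17, 4) for the leading 1-bit.
double: tangent at (17, 4): λ = (3·17² + 0)/(2·4) ≡ 16/8. 8⁻¹ ≡ 3 (mod 23), so λ ≡ 16·3 ≡ 2.
  x = λ² - 17 - 17 = 4 - 34 ≡ 16; y = λ·(17 - 16) - 4 ≡ 21. → (16, 21)
double: tangent at (16, 21): λ = (3·16² + 0)/(2·21) ≡ 9/19. 19⁻¹ ≡ 17 (mod 23), so λ ≡ 9·17 ≡ 15.
  x = λ² - 16 - 16 = 225 - 32 ≡ 9; y = λ·(16 - 9) - 21 ≡ 15. → (9, 15)
add G: (9, 15) + (17, 4). λ = (4 - 15)/(17 - 9) ≡ 12/8 mod 23. 8⁻¹ ≡ 3 (mod 23) since 8·3 = 24 ≡ 1, so λ ≡ 13.
  x = λ² - 9 - 17 = 169 - 26 ≡ 5; y = λ·(9 - 5) - 15 ≡ 14. → (5, 14)
double: tangent at (5, 14): λ = (3·5² + 0)/(2·14) ≡ 6/5. 5⁻¹ ≡ 14 (mod 23), so λ ≡ 6·14 ≡ 15.
  x = λ² - 5 - 5 = 225 - 10 ≡ 8; y = λ·(5 - 8) - 14 ≡ 10. → (8, 10)
add G: (8, 10) + (17, 4). λ = (4 - 10)/(17 - 8) ≡ 17/9 mod 23. 9⁻¹ ≡ 18 (mod 23), so λ ≡ 7.
  x = λ² - 8 - 17 = 49 - 25 ≡ 1; y = λ·(8 - 1) - 10 ≡ 16. → (1, 16)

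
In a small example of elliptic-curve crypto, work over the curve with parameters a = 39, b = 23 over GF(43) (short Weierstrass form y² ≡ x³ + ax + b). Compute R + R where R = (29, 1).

tangent at (29, 1): λ = (3·29² + 39)/(2·1) ≡ 25/2. 2⁻¹ ≡ 22 (mod 43), so λ ≡ 25·22 ≡ 34.
  x = λ² - 29 - 29 = 1156 - 58 ≡ 23; y = λ·(29 - 23) - 1 ≡ 31. → (23, 31)

(23, 31)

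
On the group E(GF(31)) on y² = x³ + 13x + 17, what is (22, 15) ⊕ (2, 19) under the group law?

(12, 14)

(22, 15) + (2, 19). λ = (19 - 15)/(2 - 22) ≡ 4/11 mod 31. 11⁻¹ ≡ 17 (mod 31), so λ ≡ 6.
  x = λ² - 22 - 2 = 36 - 24 ≡ 12; y = λ·(22 - 12) - 15 ≡ 14. → (12, 14)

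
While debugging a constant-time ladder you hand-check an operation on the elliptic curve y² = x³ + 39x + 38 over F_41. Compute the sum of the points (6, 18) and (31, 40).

(36, 13)

(6, 18) + (31, 40). λ = (40 - 18)/(31 - 6) ≡ 22/25 mod 41. 25⁻¹ ≡ 23 (mod 41) since 25·23 = 575 ≡ 1, so λ ≡ 14.
  x = λ² - 6 - 31 = 196 - 37 ≡ 36; y = λ·(6 - 36) - 18 ≡ 13. → (36, 13)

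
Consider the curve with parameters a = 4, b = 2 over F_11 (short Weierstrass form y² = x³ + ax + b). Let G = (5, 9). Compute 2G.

(4, 7)

tangent at (5, 9): λ = (3·5² + 4)/(2·9) ≡ 2/7. 7⁻¹ ≡ 8 (mod 11) since 7·8 = 56 ≡ 1, so λ ≡ 2·8 ≡ 5.
  x = λ² - 5 - 5 = 25 - 10 ≡ 4; y = λ·(5 - 4) - 9 ≡ 7. → (4, 7)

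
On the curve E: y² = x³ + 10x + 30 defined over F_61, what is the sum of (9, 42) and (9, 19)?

The two points share x = 9 and their y-coordinates satisfy 42 + 19 ≡ 0 (mod 61), so they are inverses. Their sum is O.

O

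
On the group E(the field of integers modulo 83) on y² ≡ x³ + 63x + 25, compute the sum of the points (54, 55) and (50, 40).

(19, 14)

(54, 55) + (50, 40). λ = (40 - 55)/(50 - 54) ≡ 68/79 mod 83. 79⁻¹ ≡ 62 (mod 83) since 79·62 = 4898 ≡ 1, so λ ≡ 66.
  x = λ² - 54 - 50 = 4356 - 104 ≡ 19; y = λ·(54 - 19) - 55 ≡ 14. → (19, 14)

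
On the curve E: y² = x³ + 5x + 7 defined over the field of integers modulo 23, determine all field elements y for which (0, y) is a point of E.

x³ + 5x + 7 = 7 ≡ 7 (mod 23).
7 is a non-residue mod 23; no y exists.

none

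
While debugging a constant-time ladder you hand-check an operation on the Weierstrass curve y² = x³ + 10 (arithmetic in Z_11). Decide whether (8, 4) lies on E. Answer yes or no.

yes

y² = 4² ≡ 5; x³ + 0x + 10 = 522 ≡ 5 (mod 11). 5 = 5.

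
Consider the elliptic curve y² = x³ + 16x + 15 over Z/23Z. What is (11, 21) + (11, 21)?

tangent at (11, 21): λ = (3·11² + 16)/(2·21) ≡ 11/19. 19⁻¹ ≡ 17 (mod 23), so λ ≡ 11·17 ≡ 3.
  x = λ² - 11 - 11 = 9 - 22 ≡ 10; y = λ·(11 - 10) - 21 ≡ 5. → (10, 5)

(10, 5)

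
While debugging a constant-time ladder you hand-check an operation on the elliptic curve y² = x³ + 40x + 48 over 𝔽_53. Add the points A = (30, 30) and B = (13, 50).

(30, 30) + (13, 50). λ = (50 - 30)/(13 - 30) ≡ 20/36 mod 53. 36⁻¹ ≡ 28 (mod 53), so λ ≡ 30.
  x = λ² - 30 - 13 = 900 - 43 ≡ 9; y = λ·(30 - 9) - 30 ≡ 17. → (9, 17)

(9, 17)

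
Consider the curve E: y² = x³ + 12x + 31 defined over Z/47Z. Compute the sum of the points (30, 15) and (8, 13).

(16, 29)

(30, 15) + (8, 13). λ = (13 - 15)/(8 - 30) ≡ 45/25 mod 47. 25⁻¹ ≡ 32 (mod 47), so λ ≡ 30.
  x = λ² - 30 - 8 = 900 - 38 ≡ 16; y = λ·(30 - 16) - 15 ≡ 29. → (16, 29)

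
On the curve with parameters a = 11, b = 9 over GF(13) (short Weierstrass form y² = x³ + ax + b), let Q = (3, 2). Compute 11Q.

(3, 11)

Double-and-add on 11 = (1011)₂. Start with Q = (3, 2) for the leading 1-bit.
double: tangent at (3, 2): λ = (3·3² + 11)/(2·2) ≡ 12/4. 4⁻¹ ≡ 10 (mod 13), so λ ≡ 12·10 ≡ 3.
  x = λ² - 3 - 3 = 9 - 6 ≡ 3; y = λ·(3 - 3) - 2 ≡ 11. → (3, 11)
double: tangent at (3, 11): λ = (3·3² + 11)/(2·11) ≡ 12/9. 9⁻¹ ≡ 3 (mod 13), so λ ≡ 12·3 ≡ 10.
  x = λ² - 3 - 3 = 100 - 6 ≡ 3; y = λ·(3 - 3) - 11 ≡ 2. → (3, 2)
add Q: tangent at (3, 2): λ = (3·3² + 11)/(2·2) ≡ 12/4. 4⁻¹ ≡ 10 (mod 13), so λ ≡ 12·10 ≡ 3.
  x = λ² - 3 - 3 = 9 - 6 ≡ 3; y = λ·(3 - 3) - 2 ≡ 11. → (3, 11)
double: tangent at (3, 11): λ = (3·3² + 11)/(2·11) ≡ 12/9. 9⁻¹ ≡ 3 (mod 13), so λ ≡ 12·3 ≡ 10.
  x = λ² - 3 - 3 = 100 - 6 ≡ 3; y = λ·(3 - 3) - 11 ≡ 2. → (3, 2)
add Q: tangent at (3, 2): λ = (3·3² + 11)/(2·2) ≡ 12/4. 4⁻¹ ≡ 10 (mod 13), so λ ≡ 12·10 ≡ 3.
  x = λ² - 3 - 3 = 9 - 6 ≡ 3; y = λ·(3 - 3) - 2 ≡ 11. → (3, 11)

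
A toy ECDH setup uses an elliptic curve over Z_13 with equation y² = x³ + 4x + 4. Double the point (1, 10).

(12, 5)

tangent at (1, 10): λ = (3·1² + 4)/(2·10) ≡ 7/7. 7⁻¹ ≡ 2 (mod 13), so λ ≡ 7·2 ≡ 1.
  x = λ² - 1 - 1 = 1 - 2 ≡ 12; y = λ·(1 - 12) - 10 ≡ 5. → (12, 5)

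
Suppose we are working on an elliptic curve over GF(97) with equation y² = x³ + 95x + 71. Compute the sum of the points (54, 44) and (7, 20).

(1, 78)

(54, 44) + (7, 20). λ = (20 - 44)/(7 - 54) ≡ 73/50 mod 97. 50⁻¹ ≡ 33 (mod 97), so λ ≡ 81.
  x = λ² - 54 - 7 = 6561 - 61 ≡ 1; y = λ·(54 - 1) - 44 ≡ 78. → (1, 78)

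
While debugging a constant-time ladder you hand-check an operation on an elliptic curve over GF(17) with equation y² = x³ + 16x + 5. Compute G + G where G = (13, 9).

tangent at (13, 9): λ = (3·13² + 16)/(2·9) ≡ 13/1. 1⁻¹ ≡ 1 (mod 17), so λ ≡ 13·1 ≡ 13.
  x = λ² - 13 - 13 = 169 - 26 ≡ 7; y = λ·(13 - 7) - 9 ≡ 1. → (7, 1)

(7, 1)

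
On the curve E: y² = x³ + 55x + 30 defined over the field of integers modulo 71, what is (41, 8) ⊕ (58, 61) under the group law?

(41, 8) + (58, 61). λ = (61 - 8)/(58 - 41) ≡ 53/17 mod 71. 17⁻¹ ≡ 46 (mod 71), so λ ≡ 24.
  x = λ² - 41 - 58 = 576 - 99 ≡ 51; y = λ·(41 - 51) - 8 ≡ 36. → (51, 36)

(51, 36)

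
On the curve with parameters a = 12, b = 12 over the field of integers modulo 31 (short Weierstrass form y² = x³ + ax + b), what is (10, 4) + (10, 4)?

(13, 3)

tangent at (10, 4): λ = (3·10² + 12)/(2·4) ≡ 2/8. 8⁻¹ ≡ 4 (mod 31) since 8·4 = 32 ≡ 1, so λ ≡ 2·4 ≡ 8.
  x = λ² - 10 - 10 = 64 - 20 ≡ 13; y = λ·(10 - 13) - 4 ≡ 3. → (13, 3)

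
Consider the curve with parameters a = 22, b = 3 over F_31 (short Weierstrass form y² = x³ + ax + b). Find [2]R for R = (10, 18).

(18, 0)

tangent at (10, 18): λ = (3·10² + 22)/(2·18) ≡ 12/5. 5⁻¹ ≡ 25 (mod 31), so λ ≡ 12·25 ≡ 21.
  x = λ² - 10 - 10 = 441 - 20 ≡ 18; y = λ·(10 - 18) - 18 ≡ 0. → (18, 0)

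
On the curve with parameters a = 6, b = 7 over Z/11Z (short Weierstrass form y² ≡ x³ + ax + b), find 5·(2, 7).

(2, 7)

Write P = (2, 7).
Repeated addition: build up to 5P.
2P: tangent at (2, 7): λ = (3·2² + 6)/(2·7) ≡ 7/3. 3⁻¹ ≡ 4 (mod 11), so λ ≡ 7·4 ≡ 6.
  x = λ² - 2 - 2 = 36 - 4 ≡ 10; y = λ·(2 - 10) - 7 ≡ 0. → (10, 0)
3P: (10, 0) + (2, 7). λ = (7 - 0)/(2 - 10) ≡ 7/3 mod 11. 3⁻¹ ≡ 4 (mod 11), so λ ≡ 6.
  x = λ² - 10 - 2 = 36 - 12 ≡ 2; y = λ·(10 - 2) - 0 ≡ 4. → (2, 4)
4P: (2, 4) + (2, 7): same x and y₁ ≡ -y₂, so the sum is 𝒪.
5P: 𝒪 + (2, 7) = (2, 7) (identity).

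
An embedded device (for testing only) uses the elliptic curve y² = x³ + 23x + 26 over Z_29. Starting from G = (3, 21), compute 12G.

O

Repeated addition: build up to 12G.
2G: tangent at (3, 21): λ = (3·3² + 23)/(2·21) ≡ 21/13. 13⁻¹ ≡ 9 (mod 29) since 13·9 = 117 ≡ 1, so λ ≡ 21·9 ≡ 15.
  x = λ² - 3 - 3 = 225 - 6 ≡ 16; y = λ·(3 - 16) - 21 ≡ 16. → (16, 16)
3G: (16, 16) + (3, 21). λ = (21 - 16)/(3 - 16) ≡ 5/16 mod 29. 16⁻¹ ≡ 20 (mod 29), so λ ≡ 13.
  x = λ² - 16 - 3 = 169 - 19 ≡ 5; y = λ·(16 - 5) - 16 ≡ 11. → (5, 11)
4G: (5, 11) + (3, 21). λ = (21 - 11)/(3 - 5) ≡ 10/27 mod 29. 27⁻¹ ≡ 14 (mod 29), so λ ≡ 24.
  x = λ² - 5 - 3 = 576 - 8 ≡ 17; y = λ·(5 - 17) - 11 ≡ 20. → (17, 20)
5G: (17, 20) + (3, 21). λ = (21 - 20)/(3 - 17) ≡ 1/15 mod 29. 15⁻¹ ≡ 2 (mod 29) since 15·2 = 30 ≡ 1, so λ ≡ 2.
  x = λ² - 17 - 3 = 4 - 20 ≡ 13; y = λ·(17 - 13) - 20 ≡ 17. → (13, 17)
6G: (13, 17) + (3, 21). λ = (21 - 17)/(3 - 13) ≡ 4/19 mod 29. 19⁻¹ ≡ 26 (mod 29) since 19·26 = 494 ≡ 1, so λ ≡ 17.
  x = λ² - 13 - 3 = 289 - 16 ≡ 12; y = λ·(13 - 12) - 17 ≡ 0. → (12, 0)
7G: (12, 0) + (3, 21). λ = (21 - 0)/(3 - 12) ≡ 21/20 mod 29. 20⁻¹ ≡ 16 (mod 29) since 20·16 = 320 ≡ 1, so λ ≡ 17.
  x = λ² - 12 - 3 = 289 - 15 ≡ 13; y = λ·(12 - 13) - 0 ≡ 12. → (13, 12)
8G: (13, 12) + (3, 21). λ = (21 - 12)/(3 - 13) ≡ 9/19 mod 29. 19⁻¹ ≡ 26 (mod 29) since 19·26 = 494 ≡ 1, so λ ≡ 2.
  x = λ² - 13 - 3 = 4 - 16 ≡ 17; y = λ·(13 - 17) - 12 ≡ 9. → (17, 9)
9G: (17, 9) + (3, 21). λ = (21 - 9)/(3 - 17) ≡ 12/15 mod 29. 15⁻¹ ≡ 2 (mod 29), so λ ≡ 24.
  x = λ² - 17 - 3 = 576 - 20 ≡ 5; y = λ·(17 - 5) - 9 ≡ 18. → (5, 18)
10G: (5, 18) + (3, 21). λ = (21 - 18)/(3 - 5) ≡ 3/27 mod 29. 27⁻¹ ≡ 14 (mod 29), so λ ≡ 13.
  x = λ² - 5 - 3 = 169 - 8 ≡ 16; y = λ·(5 - 16) - 18 ≡ 13. → (16, 13)
11G: (16, 13) + (3, 21). λ = (21 - 13)/(3 - 16) ≡ 8/16 mod 29. 16⁻¹ ≡ 20 (mod 29), so λ ≡ 15.
  x = λ² - 16 - 3 = 225 - 19 ≡ 3; y = λ·(16 - 3) - 13 ≡ 8. → (3, 8)
12G: (3, 8) + (3, 21): same x and y₁ ≡ -y₂, so the sum is the point at infinity.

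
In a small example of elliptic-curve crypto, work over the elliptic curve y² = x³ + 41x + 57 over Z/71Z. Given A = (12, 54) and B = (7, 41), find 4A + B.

(12, 54)

First 4A:
Double-and-add on 4 = (100)₂. Start with A = (12, 54) for the leading 1-bit.
double: tangent at (12, 54): λ = (3·12² + 41)/(2·54) ≡ 47/37. 37⁻¹ ≡ 48 (mod 71) since 37·48 = 1776 ≡ 1, so λ ≡ 47·48 ≡ 55.
  x = λ² - 12 - 12 = 3025 - 24 ≡ 19; y = λ·(12 - 19) - 54 ≡ 58. → (19, 58)
double: tangent at (19, 58): λ = (3·19² + 41)/(2·58) ≡ 59/45. 45⁻¹ ≡ 30 (mod 71) since 45·30 = 1350 ≡ 1, so λ ≡ 59·30 ≡ 66.
  x = λ² - 19 - 19 = 4356 - 38 ≡ 58; y = λ·(19 - 58) - 58 ≡ 66. → (58, 66)
4A = (58, 66).
Finally 4A + B:
(58, 66) + (7, 41). λ = (41 - 66)/(7 - 58) ≡ 46/20 mod 71. 20⁻¹ ≡ 32 (mod 71), so λ ≡ 52.
  x = λ² - 58 - 7 = 2704 - 65 ≡ 12; y = λ·(58 - 12) - 66 ≡ 54. → (12, 54)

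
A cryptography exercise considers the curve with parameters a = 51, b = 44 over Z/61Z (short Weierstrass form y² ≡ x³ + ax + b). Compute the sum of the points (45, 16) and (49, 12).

(45, 16) + (49, 12). λ = (12 - 16)/(49 - 45) ≡ 57/4 mod 61. 4⁻¹ ≡ 46 (mod 61), so λ ≡ 60.
  x = λ² - 45 - 49 = 3600 - 94 ≡ 29; y = λ·(45 - 29) - 16 ≡ 29. → (29, 29)

(29, 29)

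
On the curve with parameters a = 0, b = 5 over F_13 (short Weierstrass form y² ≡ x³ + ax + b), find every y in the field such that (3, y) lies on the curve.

none

x³ + 0x + 5 = 32 ≡ 6 (mod 13).
6 is a non-residue mod 13; no y exists.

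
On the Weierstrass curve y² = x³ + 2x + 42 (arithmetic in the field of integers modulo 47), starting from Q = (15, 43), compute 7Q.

(41, 40)

Repeated addition: build up to 7Q.
2Q: tangent at (15, 43): λ = (3·15² + 2)/(2·43) ≡ 19/39. 39⁻¹ ≡ 41 (mod 47), so λ ≡ 19·41 ≡ 27.
  x = λ² - 15 - 15 = 729 - 30 ≡ 41; y = λ·(15 - 41) - 43 ≡ 7. → (41, 7)
3Q: (41, 7) + (15, 43). λ = (43 - 7)/(15 - 41) ≡ 36/21 mod 47. 21⁻¹ ≡ 9 (mod 47) since 21·9 = 189 ≡ 1, so λ ≡ 42.
  x = λ² - 41 - 15 = 1764 - 56 ≡ 16; y = λ·(41 - 16) - 7 ≡ 9. → (16, 9)
4Q: (16, 9) + (15, 43). λ = (43 - 9)/(15 - 16) ≡ 34/46 mod 47. 46⁻¹ ≡ 46 (mod 47), so λ ≡ 13.
  x = λ² - 16 - 15 = 169 - 31 ≡ 44; y = λ·(16 - 44) - 9 ≡ 3. → (44, 3)
5Q: (44, 3) + (15, 43). λ = (43 - 3)/(15 - 44) ≡ 40/18 mod 47. 18⁻¹ ≡ 34 (mod 47), so λ ≡ 44.
  x = λ² - 44 - 15 = 1936 - 59 ≡ 44; y = λ·(44 - 44) - 3 ≡ 44. → (44, 44)
6Q: (44, 44) + (15, 43). λ = (43 - 44)/(15 - 44) ≡ 46/18 mod 47. 18⁻¹ ≡ 34 (mod 47) since 18·34 = 612 ≡ 1, so λ ≡ 13.
  x = λ² - 44 - 15 = 169 - 59 ≡ 16; y = λ·(44 - 16) - 44 ≡ 38. → (16, 38)
7Q: (16, 38) + (15, 43). λ = (43 - 38)/(15 - 16) ≡ 5/46 mod 47. 46⁻¹ ≡ 46 (mod 47), so λ ≡ 42.
  x = λ² - 16 - 15 = 1764 - 31 ≡ 41; y = λ·(16 - 41) - 38 ≡ 40. → (41, 40)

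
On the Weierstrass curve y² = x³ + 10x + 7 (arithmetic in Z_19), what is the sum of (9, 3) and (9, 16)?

O

The two points share x = 9 and their y-coordinates satisfy 3 + 16 ≡ 0 (mod 19), so they are inverses. Their sum is ∞.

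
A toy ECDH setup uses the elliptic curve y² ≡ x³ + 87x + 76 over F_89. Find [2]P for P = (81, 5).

tangent at (81, 5): λ = (3·81² + 87)/(2·5) ≡ 12/10. 10⁻¹ ≡ 9 (mod 89), so λ ≡ 12·9 ≡ 19.
  x = λ² - 81 - 81 = 361 - 162 ≡ 21; y = λ·(81 - 21) - 5 ≡ 67. → (21, 67)

(21, 67)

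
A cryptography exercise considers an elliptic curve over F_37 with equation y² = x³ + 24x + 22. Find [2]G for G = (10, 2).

(29, 13)

tangent at (10, 2): λ = (3·10² + 24)/(2·2) ≡ 28/4. 4⁻¹ ≡ 28 (mod 37), so λ ≡ 28·28 ≡ 7.
  x = λ² - 10 - 10 = 49 - 20 ≡ 29; y = λ·(10 - 29) - 2 ≡ 13. → (29, 13)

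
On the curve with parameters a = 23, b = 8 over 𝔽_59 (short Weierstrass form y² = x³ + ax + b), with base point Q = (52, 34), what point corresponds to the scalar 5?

Repeated addition: build up to 5Q.
2Q: tangent at (52, 34): λ = (3·52² + 23)/(2·34) ≡ 52/9. 9⁻¹ ≡ 46 (mod 59) since 9·46 = 414 ≡ 1, so λ ≡ 52·46 ≡ 32.
  x = λ² - 52 - 52 = 1024 - 104 ≡ 35; y = λ·(52 - 35) - 34 ≡ 38. → (35, 38)
3Q: (35, 38) + (52, 34). λ = (34 - 38)/(52 - 35) ≡ 55/17 mod 59. 17⁻¹ ≡ 7 (mod 59) since 17·7 = 119 ≡ 1, so λ ≡ 31.
  x = λ² - 35 - 52 = 961 - 87 ≡ 48; y = λ·(35 - 48) - 38 ≡ 31. → (48, 31)
4Q: (48, 31) + (52, 34). λ = (34 - 31)/(52 - 48) ≡ 3/4 mod 59. 4⁻¹ ≡ 15 (mod 59), so λ ≡ 45.
  x = λ² - 48 - 52 = 2025 - 100 ≡ 37; y = λ·(48 - 37) - 31 ≡ 51. → (37, 51)
5Q: (37, 51) + (52, 34). λ = (34 - 51)/(52 - 37) ≡ 42/15 mod 59. 15⁻¹ ≡ 4 (mod 59) since 15·4 = 60 ≡ 1, so λ ≡ 50.
  x = λ² - 37 - 52 = 2500 - 89 ≡ 51; y = λ·(37 - 51) - 51 ≡ 16. → (51, 16)

(51, 16)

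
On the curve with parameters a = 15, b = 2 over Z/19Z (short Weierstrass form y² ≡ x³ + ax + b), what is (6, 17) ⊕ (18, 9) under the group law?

(6, 17) + (18, 9). λ = (9 - 17)/(18 - 6) ≡ 11/12 mod 19. 12⁻¹ ≡ 8 (mod 19) since 12·8 = 96 ≡ 1, so λ ≡ 12.
  x = λ² - 6 - 18 = 144 - 24 ≡ 6; y = λ·(6 - 6) - 17 ≡ 2. → (6, 2)

(6, 2)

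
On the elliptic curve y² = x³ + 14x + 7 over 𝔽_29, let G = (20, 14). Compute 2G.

(5, 17)

tangent at (20, 14): λ = (3·20² + 14)/(2·14) ≡ 25/28. 28⁻¹ ≡ 28 (mod 29), so λ ≡ 25·28 ≡ 4.
  x = λ² - 20 - 20 = 16 - 40 ≡ 5; y = λ·(20 - 5) - 14 ≡ 17. → (5, 17)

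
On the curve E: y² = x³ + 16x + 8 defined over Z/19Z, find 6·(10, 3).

(5, 2)

Write P = (10, 3).
Double-and-add on 6 = (110)₂. Start with P = (10, 3) for the leading 1-bit.
double: tangent at (10, 3): λ = (3·10² + 16)/(2·3) ≡ 12/6. 6⁻¹ ≡ 16 (mod 19) since 6·16 = 96 ≡ 1, so λ ≡ 12·16 ≡ 2.
  x = λ² - 10 - 10 = 4 - 20 ≡ 3; y = λ·(10 - 3) - 3 ≡ 11. → (3, 11)
add P: (3, 11) + (10, 3). λ = (3 - 11)/(10 - 3) ≡ 11/7 mod 19. 7⁻¹ ≡ 11 (mod 19) since 7·11 = 77 ≡ 1, so λ ≡ 7.
  x = λ² - 3 - 10 = 49 - 13 ≡ 17; y = λ·(3 - 17) - 11 ≡ 5. → (17, 5)
double: tangent at (17, 5): λ = (3·17² + 16)/(2·5) ≡ 9/10. 10⁻¹ ≡ 2 (mod 19), so λ ≡ 9·2 ≡ 18.
  x = λ² - 17 - 17 = 324 - 34 ≡ 5; y = λ·(17 - 5) - 5 ≡ 2. → (5, 2)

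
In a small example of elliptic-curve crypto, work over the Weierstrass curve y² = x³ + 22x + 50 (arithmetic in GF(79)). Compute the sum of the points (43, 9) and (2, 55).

(44, 48)

(43, 9) + (2, 55). λ = (55 - 9)/(2 - 43) ≡ 46/38 mod 79. 38⁻¹ ≡ 52 (mod 79), so λ ≡ 22.
  x = λ² - 43 - 2 = 484 - 45 ≡ 44; y = λ·(43 - 44) - 9 ≡ 48. → (44, 48)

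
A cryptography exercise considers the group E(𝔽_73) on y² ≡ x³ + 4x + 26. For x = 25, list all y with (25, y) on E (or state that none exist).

x³ + 4x + 26 = 15751 ≡ 56 (mod 73).
56 is a non-residue mod 73; no y exists.

none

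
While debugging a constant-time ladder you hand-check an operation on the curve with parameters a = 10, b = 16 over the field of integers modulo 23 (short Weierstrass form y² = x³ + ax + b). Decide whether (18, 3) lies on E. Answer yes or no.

y² = 3² ≡ 9; x³ + 10x + 16 = 6028 ≡ 2 (mod 23). 9 ≠ 2.

no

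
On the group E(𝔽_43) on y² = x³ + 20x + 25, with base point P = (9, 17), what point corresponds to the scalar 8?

(29, 22)

Double-and-add on 8 = (1000)₂. Start with P = (9, 17) for the leading 1-bit.
double: tangent at (9, 17): λ = (3·9² + 20)/(2·17) ≡ 5/34. 34⁻¹ ≡ 19 (mod 43), so λ ≡ 5·19 ≡ 9.
  x = λ² - 9 - 9 = 81 - 18 ≡ 20; y = λ·(9 - 20) - 17 ≡ 13. → (20, 13)
double: tangent at (20, 13): λ = (3·20² + 20)/(2·13) ≡ 16/26. 26⁻¹ ≡ 5 (mod 43), so λ ≡ 16·5 ≡ 37.
  x = λ² - 20 - 20 = 1369 - 40 ≡ 39; y = λ·(20 - 39) - 13 ≡ 15. → (39, 15)
double: tangent at (39, 15): λ = (3·39² + 20)/(2·15) ≡ 25/30. 30⁻¹ ≡ 33 (mod 43) since 30·33 = 990 ≡ 1, so λ ≡ 25·33 ≡ 8.
  x = λ² - 39 - 39 = 64 - 78 ≡ 29; y = λ·(39 - 29) - 15 ≡ 22. → (29, 22)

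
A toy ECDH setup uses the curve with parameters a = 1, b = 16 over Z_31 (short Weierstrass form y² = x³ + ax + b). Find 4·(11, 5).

Write Q = (11, 5).
Repeated addition: build up to 4Q.
2Q: tangent at (11, 5): λ = (3·11² + 1)/(2·5) ≡ 23/10. 10⁻¹ ≡ 28 (mod 31) since 10·28 = 280 ≡ 1, so λ ≡ 23·28 ≡ 24.
  x = λ² - 11 - 11 = 576 - 22 ≡ 27; y = λ·(11 - 27) - 5 ≡ 14. → (27, 14)
3Q: (27, 14) + (11, 5). λ = (5 - 14)/(11 - 27) ≡ 22/15 mod 31. 15⁻¹ ≡ 29 (mod 31) since 15·29 = 435 ≡ 1, so λ ≡ 18.
  x = λ² - 27 - 11 = 324 - 38 ≡ 7; y = λ·(27 - 7) - 14 ≡ 5. → (7, 5)
4Q: (7, 5) + (11, 5). λ = (5 - 5)/(11 - 7) ≡ 0/4 mod 31. 4⁻¹ ≡ 8 (mod 31), so λ ≡ 0.
  x = λ² - 7 - 11 = 0 - 18 ≡ 13; y = λ·(7 - 13) - 5 ≡ 26. → (13, 26)

(13, 26)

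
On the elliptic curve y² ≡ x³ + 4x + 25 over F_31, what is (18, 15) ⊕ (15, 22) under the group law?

(18, 15) + (15, 22). λ = (22 - 15)/(15 - 18) ≡ 7/28 mod 31. 28⁻¹ ≡ 10 (mod 31), so λ ≡ 8.
  x = λ² - 18 - 15 = 64 - 33 ≡ 0; y = λ·(18 - 0) - 15 ≡ 5. → (0, 5)

(0, 5)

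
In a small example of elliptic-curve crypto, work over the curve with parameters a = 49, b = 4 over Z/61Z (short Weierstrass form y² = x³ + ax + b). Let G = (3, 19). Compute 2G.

tangent at (3, 19): λ = (3·3² + 49)/(2·19) ≡ 15/38. 38⁻¹ ≡ 53 (mod 61) since 38·53 = 2014 ≡ 1, so λ ≡ 15·53 ≡ 2.
  x = λ² - 3 - 3 = 4 - 6 ≡ 59; y = λ·(3 - 59) - 19 ≡ 52. → (59, 52)

(59, 52)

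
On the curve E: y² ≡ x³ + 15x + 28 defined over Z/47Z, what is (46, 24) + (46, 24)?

(44, 12)

tangent at (46, 24): λ = (3·46² + 15)/(2·24) ≡ 18/1. 1⁻¹ ≡ 1 (mod 47) since 1·1 = 1 ≡ 1, so λ ≡ 18·1 ≡ 18.
  x = λ² - 46 - 46 = 324 - 92 ≡ 44; y = λ·(46 - 44) - 24 ≡ 12. → (44, 12)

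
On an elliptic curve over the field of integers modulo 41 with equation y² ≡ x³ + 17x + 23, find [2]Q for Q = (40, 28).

(22, 37)

tangent at (40, 28): λ = (3·40² + 17)/(2·28) ≡ 20/15. 15⁻¹ ≡ 11 (mod 41), so λ ≡ 20·11 ≡ 15.
  x = λ² - 40 - 40 = 225 - 80 ≡ 22; y = λ·(40 - 22) - 28 ≡ 37. → (22, 37)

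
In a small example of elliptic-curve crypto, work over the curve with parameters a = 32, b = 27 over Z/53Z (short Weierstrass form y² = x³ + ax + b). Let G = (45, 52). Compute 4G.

(15, 38)

Double-and-add on 4 = (100)₂. Start with G = (45, 52) for the leading 1-bit.
double: tangent at (45, 52): λ = (3·45² + 32)/(2·52) ≡ 12/51. 51⁻¹ ≡ 26 (mod 53), so λ ≡ 12·26 ≡ 47.
  x = λ² - 45 - 45 = 2209 - 90 ≡ 52; y = λ·(45 - 52) - 52 ≡ 43. → (52, 43)
double: tangent at (52, 43): λ = (3·52² + 32)/(2·43) ≡ 35/33. 33⁻¹ ≡ 45 (mod 53) since 33·45 = 1485 ≡ 1, so λ ≡ 35·45 ≡ 38.
  x = λ² - 52 - 52 = 1444 - 104 ≡ 15; y = λ·(52 - 15) - 43 ≡ 38. → (15, 38)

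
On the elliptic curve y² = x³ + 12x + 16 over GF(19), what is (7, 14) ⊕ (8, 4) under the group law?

(7, 14) + (8, 4). λ = (4 - 14)/(8 - 7) ≡ 9/1 mod 19. 1⁻¹ ≡ 1 (mod 19), so λ ≡ 9.
  x = λ² - 7 - 8 = 81 - 15 ≡ 9; y = λ·(7 - 9) - 14 ≡ 6. → (9, 6)

(9, 6)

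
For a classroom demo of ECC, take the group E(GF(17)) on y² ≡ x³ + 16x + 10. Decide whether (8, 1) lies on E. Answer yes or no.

y² = 1² ≡ 1; x³ + 16x + 10 = 650 ≡ 4 (mod 17). 1 ≠ 4.

no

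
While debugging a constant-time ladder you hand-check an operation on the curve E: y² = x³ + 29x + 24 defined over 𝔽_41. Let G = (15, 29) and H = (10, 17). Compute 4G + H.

First 4G:
Double-and-add on 4 = (100)₂. Start with G = (15, 29) for the leading 1-bit.
double: tangent at (15, 29): λ = (3·15² + 29)/(2·29) ≡ 7/17. 17⁻¹ ≡ 29 (mod 41) since 17·29 = 493 ≡ 1, so λ ≡ 7·29 ≡ 39.
  x = λ² - 15 - 15 = 1521 - 30 ≡ 15; y = λ·(15 - 15) - 29 ≡ 12. → (15, 12)
double: tangent at (15, 12): λ = (3·15² + 29)/(2·12) ≡ 7/24. 24⁻¹ ≡ 12 (mod 41), so λ ≡ 7·12 ≡ 2.
  x = λ² - 15 - 15 = 4 - 30 ≡ 15; y = λ·(15 - 15) - 12 ≡ 29. → (15, 29)
4G = (15, 29).
Finally 4G + H:
(15, 29) + (10, 17). λ = (17 - 29)/(10 - 15) ≡ 29/36 mod 41. 36⁻¹ ≡ 8 (mod 41), so λ ≡ 27.
  x = λ² - 15 - 10 = 729 - 25 ≡ 7; y = λ·(15 - 7) - 29 ≡ 23. → (7, 23)

(7, 23)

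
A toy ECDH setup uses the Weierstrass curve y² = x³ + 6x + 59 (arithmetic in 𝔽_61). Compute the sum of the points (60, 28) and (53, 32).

(60, 28) + (53, 32). λ = (32 - 28)/(53 - 60) ≡ 4/54 mod 61. 54⁻¹ ≡ 26 (mod 61) since 54·26 = 1404 ≡ 1, so λ ≡ 43.
  x = λ² - 60 - 53 = 1849 - 113 ≡ 28; y = λ·(60 - 28) - 28 ≡ 6. → (28, 6)

(28, 6)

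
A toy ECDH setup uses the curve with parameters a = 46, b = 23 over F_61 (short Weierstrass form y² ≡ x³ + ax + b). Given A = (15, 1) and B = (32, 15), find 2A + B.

(49, 0)

First 2A:
Repeated addition: build up to 2A.
2A: tangent at (15, 1): λ = (3·15² + 46)/(2·1) ≡ 50/2. 2⁻¹ ≡ 31 (mod 61), so λ ≡ 50·31 ≡ 25.
  x = λ² - 15 - 15 = 625 - 30 ≡ 46; y = λ·(15 - 46) - 1 ≡ 17. → (46, 17)
2A = (46, 17).
Finally 2A + B:
(46, 17) + (32, 15). λ = (15 - 17)/(32 - 46) ≡ 59/47 mod 61. 47⁻¹ ≡ 13 (mod 61) since 47·13 = 611 ≡ 1, so λ ≡ 35.
  x = λ² - 46 - 32 = 1225 - 78 ≡ 49; y = λ·(46 - 49) - 17 ≡ 0. → (49, 0)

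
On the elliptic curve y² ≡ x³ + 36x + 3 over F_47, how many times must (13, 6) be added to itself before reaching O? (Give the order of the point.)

2P: tangent at (13, 6): λ = (3·13² + 36)/(2·6) ≡ 26/12. 12⁻¹ ≡ 4 (mod 47), so λ ≡ 26·4 ≡ 10.
  x = λ² - 13 - 13 = 100 - 26 ≡ 27; y = λ·(13 - 27) - 6 ≡ 42. → (27, 42)
3P: (27, 42) + (13, 6). λ = (6 - 42)/(13 - 27) ≡ 11/33 mod 47. 33⁻¹ ≡ 10 (mod 47), so λ ≡ 16.
  x = λ² - 27 - 13 = 256 - 40 ≡ 28; y = λ·(27 - 28) - 42 ≡ 36. → (28, 36)
4P: (28, 36) + (13, 6). λ = (6 - 36)/(13 - 28) ≡ 17/32 mod 47. 32⁻¹ ≡ 25 (mod 47) since 32·25 = 800 ≡ 1, so λ ≡ 2.
  x = λ² - 28 - 13 = 4 - 41 ≡ 10; y = λ·(28 - 10) - 36 ≡ 0. → (10, 0)
5P: (10, 0) + (13, 6). λ = (6 - 0)/(13 - 10) ≡ 6/3 mod 47. 3⁻¹ ≡ 16 (mod 47) since 3·16 = 48 ≡ 1, so λ ≡ 2.
  x = λ² - 10 - 13 = 4 - 23 ≡ 28; y = λ·(10 - 28) - 0 ≡ 11. → (28, 11)
6P: (28, 11) + (13, 6). λ = (6 - 11)/(13 - 28) ≡ 42/32 mod 47. 32⁻¹ ≡ 25 (mod 47) since 32·25 = 800 ≡ 1, so λ ≡ 16.
  x = λ² - 28 - 13 = 256 - 41 ≡ 27; y = λ·(28 - 27) - 11 ≡ 5. → (27, 5)
7P: (27, 5) + (13, 6). λ = (6 - 5)/(13 - 27) ≡ 1/33 mod 47. 33⁻¹ ≡ 10 (mod 47), so λ ≡ 10.
  x = λ² - 27 - 13 = 100 - 40 ≡ 13; y = λ·(27 - 13) - 5 ≡ 41. → (13, 41)
8P: (13, 41) + (13, 6): same x and y₁ ≡ -y₂, so the sum is O.
8P = O, so the order is 8.

8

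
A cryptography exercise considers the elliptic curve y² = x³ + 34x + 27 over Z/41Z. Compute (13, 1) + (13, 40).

O

The two points share x = 13 and their y-coordinates satisfy 1 + 40 ≡ 0 (mod 41), so they are inverses. Their sum is O.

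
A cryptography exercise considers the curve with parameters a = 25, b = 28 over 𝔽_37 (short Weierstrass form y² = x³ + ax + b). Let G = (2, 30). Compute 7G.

Repeated addition: build up to 7G.
2G: tangent at (2, 30): λ = (3·2² + 25)/(2·30) ≡ 0/23. 23⁻¹ ≡ 29 (mod 37), so λ ≡ 0·29 ≡ 0.
  x = λ² - 2 - 2 = 0 - 4 ≡ 33; y = λ·(2 - 33) - 30 ≡ 7. → (33, 7)
3G: (33, 7) + (2, 30). λ = (30 - 7)/(2 - 33) ≡ 23/6 mod 37. 6⁻¹ ≡ 31 (mod 37) since 6·31 = 186 ≡ 1, so λ ≡ 10.
  x = λ² - 33 - 2 = 100 - 35 ≡ 28; y = λ·(33 - 28) - 7 ≡ 6. → (28, 6)
4G: (28, 6) + (2, 30). λ = (30 - 6)/(2 - 28) ≡ 24/11 mod 37. 11⁻¹ ≡ 27 (mod 37), so λ ≡ 19.
  x = λ² - 28 - 2 = 361 - 30 ≡ 35; y = λ·(28 - 35) - 6 ≡ 9. → (35, 9)
5G: (35, 9) + (2, 30). λ = (30 - 9)/(2 - 35) ≡ 21/4 mod 37. 4⁻¹ ≡ 28 (mod 37), so λ ≡ 33.
  x = λ² - 35 - 2 = 1089 - 37 ≡ 16; y = λ·(35 - 16) - 9 ≡ 26. → (16, 26)
6G: (16, 26) + (2, 30). λ = (30 - 26)/(2 - 16) ≡ 4/23 mod 37. 23⁻¹ ≡ 29 (mod 37), so λ ≡ 5.
  x = λ² - 16 - 2 = 25 - 18 ≡ 7; y = λ·(16 - 7) - 26 ≡ 19. → (7, 19)
7G: (7, 19) + (2, 30). λ = (30 - 19)/(2 - 7) ≡ 11/32 mod 37. 32⁻¹ ≡ 22 (mod 37), so λ ≡ 20.
  x = λ² - 7 - 2 = 400 - 9 ≡ 21; y = λ·(7 - 21) - 19 ≡ 34. → (21, 34)

(21, 34)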